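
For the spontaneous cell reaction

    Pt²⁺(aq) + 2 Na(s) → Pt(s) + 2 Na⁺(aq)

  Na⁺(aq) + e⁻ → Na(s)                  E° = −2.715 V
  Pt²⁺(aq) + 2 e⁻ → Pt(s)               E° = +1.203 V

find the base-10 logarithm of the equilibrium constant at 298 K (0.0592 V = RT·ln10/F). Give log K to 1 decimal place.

The Pt²⁺/Pt couple is reduced (cathode); E°cell = +1.203 − (−2.715) = +3.918 V with n = 2.
At equilibrium E = 0, so log K = nE°cell / 0.0592 = (2)(+3.918) / 0.0592 = 132.4.

log K = 132.4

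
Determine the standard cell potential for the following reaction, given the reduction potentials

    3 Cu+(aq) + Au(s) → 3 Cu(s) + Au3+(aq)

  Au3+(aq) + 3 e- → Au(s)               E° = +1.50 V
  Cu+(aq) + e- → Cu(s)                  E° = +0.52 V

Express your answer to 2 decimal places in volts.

−0.98 V

In the reaction as written, Cu+(aq) is reduced (cathode) and Au3+(aq) is produced by oxidation at the anode.
E°cell = E°(cathode) − E°(anode) = +0.52 − (+1.50) = −0.98 V.
The negative E°cell means the reaction is non-spontaneous in the direction written.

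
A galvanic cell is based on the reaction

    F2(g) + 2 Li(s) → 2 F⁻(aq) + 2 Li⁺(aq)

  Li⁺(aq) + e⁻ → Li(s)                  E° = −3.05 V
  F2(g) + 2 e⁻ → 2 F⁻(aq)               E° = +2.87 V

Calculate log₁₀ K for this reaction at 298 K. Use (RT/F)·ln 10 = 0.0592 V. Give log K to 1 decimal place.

log K = 200.0

The F₂/F⁻ couple is reduced (cathode); E°cell = +2.87 − (−3.05) = +5.92 V with n = 2.
At equilibrium E = 0, so log K = nE°cell / 0.0592 = (2)(+5.92) / 0.0592 = 200.0.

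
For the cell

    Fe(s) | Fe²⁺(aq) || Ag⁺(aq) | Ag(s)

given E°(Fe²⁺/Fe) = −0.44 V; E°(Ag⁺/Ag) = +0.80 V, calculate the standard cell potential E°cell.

By convention the left-hand electrode in cell notation is the anode (oxidation) and the right-hand electrode is the cathode (reduction).
E°cell = E°(right) − E°(left) = +0.80 − (−0.44) = +1.24 V.

+1.24 V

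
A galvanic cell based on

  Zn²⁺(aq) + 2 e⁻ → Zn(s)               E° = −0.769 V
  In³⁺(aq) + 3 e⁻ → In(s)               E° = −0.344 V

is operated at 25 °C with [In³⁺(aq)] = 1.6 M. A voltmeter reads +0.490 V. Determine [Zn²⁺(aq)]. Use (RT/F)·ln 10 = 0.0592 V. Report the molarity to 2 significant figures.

The In³⁺/In couple has the larger reduction potential, so it is the cathode: E°cell = −0.344 − (−0.769) = +0.425 V and n = 6.
Since E = E° − (0.0592/n)·log Q, log Q = n(E° − E)/0.0592 = −6.588.
Balancing electrons gives 2 In³⁺(aq) + 3 Zn(s) → 2 In(s) + 3 Zn²⁺(aq); thus Q = [Zn²⁺(aq)]^3 / [In³⁺(aq)]^2.
Solving for the unknown gives log [Zn²⁺(aq)] = −2.060, so [Zn²⁺(aq)] ≈ 0.0087 M.

0.0087 M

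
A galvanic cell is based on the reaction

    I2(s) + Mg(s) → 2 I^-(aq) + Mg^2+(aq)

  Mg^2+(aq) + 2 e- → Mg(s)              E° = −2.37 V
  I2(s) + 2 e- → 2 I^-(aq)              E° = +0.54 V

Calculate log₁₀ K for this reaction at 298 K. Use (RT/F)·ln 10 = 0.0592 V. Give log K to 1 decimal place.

log K = 98.3

The I₂/I⁻ couple is reduced (cathode); E°cell = +0.54 − (−2.37) = +2.91 V with n = 2.
At equilibrium E = 0, so log K = nE°cell / 0.0592 = (2)(+2.91) / 0.0592 = 98.3.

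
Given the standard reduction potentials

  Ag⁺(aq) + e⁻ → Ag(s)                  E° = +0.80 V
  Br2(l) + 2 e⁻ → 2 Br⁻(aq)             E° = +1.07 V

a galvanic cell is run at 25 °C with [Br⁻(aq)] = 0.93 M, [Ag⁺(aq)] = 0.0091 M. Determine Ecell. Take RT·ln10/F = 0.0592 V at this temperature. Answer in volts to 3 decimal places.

The Br₂/Br⁻ couple has the more positive E°, so it is the cathode; Ag⁺/Ag is the anode.
E°cell = +1.07 − (+0.80) = +0.27 V, with n = 2 electrons transferred.
Balancing gives Br2(l) + 2 Ag(s) → 2 Br⁻(aq) + 2 Ag⁺(aq); hence Q = [Br⁻(aq)]^2·[Ag⁺(aq)]^2 = 7.16×10^−5 (log Q = −4.145).
Applying E = E° − (RT ln10/nF)·log Q gives +0.27 − (0.0592/2)(−4.145) = +0.393 V.

+0.393 V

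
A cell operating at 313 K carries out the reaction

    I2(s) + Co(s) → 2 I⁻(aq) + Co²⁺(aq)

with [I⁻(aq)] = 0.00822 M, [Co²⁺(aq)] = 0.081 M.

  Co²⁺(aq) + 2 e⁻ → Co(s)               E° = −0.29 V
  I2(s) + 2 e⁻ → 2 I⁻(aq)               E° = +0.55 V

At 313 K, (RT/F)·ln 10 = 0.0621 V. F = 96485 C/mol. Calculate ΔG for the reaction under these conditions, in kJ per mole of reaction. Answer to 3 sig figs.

The standard cell potential is +0.55 − (−0.29) = +0.84 V, with n = 2 electrons in the balanced equation.
The reaction quotient is [I⁻(aq)]^2·[Co²⁺(aq)] = 5.47×10^−6; by Nernst, E = +0.84 − (0.0621/2)(−5.262) = +1.0034 V.
Finally ΔG = −nFE = −(2)(96485 C/mol)(+1.0034 V) = −194 kJ/mol.

−194 kJ/mol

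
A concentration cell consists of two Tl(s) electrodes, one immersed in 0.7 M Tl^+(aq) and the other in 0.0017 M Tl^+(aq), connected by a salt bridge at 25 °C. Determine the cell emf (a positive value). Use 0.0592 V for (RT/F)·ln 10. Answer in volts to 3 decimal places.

0.155 V

For a concentration cell E°cell = 0, since both electrodes use the same couple.
The compartment with the higher Tl^+(aq) concentration (0.7 M) acts as the cathode; ions are reduced there and produced at the dilute (0.0017 M) anode.
With n = 1, Ecell = −(0.0592/1)·log([dilute]/[conc]) = −(0.0592/1)·log(0.0017/0.7) = +0.155 V.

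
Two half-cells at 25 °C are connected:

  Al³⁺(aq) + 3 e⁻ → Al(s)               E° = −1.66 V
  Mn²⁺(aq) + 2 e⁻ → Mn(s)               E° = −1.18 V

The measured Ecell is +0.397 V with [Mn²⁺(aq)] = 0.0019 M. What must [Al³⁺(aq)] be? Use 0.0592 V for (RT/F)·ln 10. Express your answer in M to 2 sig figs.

With Mn²⁺/Mn at the cathode and Al³⁺/Al at the anode, E°cell = −1.18 − (−1.66) = +0.48 V (n = 6).
Rearranging E = E° − (0.0592/n)·log Q gives log Q = 6(+0.48 − (+0.397))/0.0592 = 8.412.
For 3 Mn²⁺(aq) + 2 Al(s) → 3 Mn(s) + 2 Al³⁺(aq), the reaction quotient is Q = [Al³⁺(aq)]^2 / [Mn²⁺(aq)]^3.
Substituting the known concentrations and solving, log [Al³⁺(aq)] = 0.124 and [Al³⁺(aq)] = 1.3 M.

1.3 M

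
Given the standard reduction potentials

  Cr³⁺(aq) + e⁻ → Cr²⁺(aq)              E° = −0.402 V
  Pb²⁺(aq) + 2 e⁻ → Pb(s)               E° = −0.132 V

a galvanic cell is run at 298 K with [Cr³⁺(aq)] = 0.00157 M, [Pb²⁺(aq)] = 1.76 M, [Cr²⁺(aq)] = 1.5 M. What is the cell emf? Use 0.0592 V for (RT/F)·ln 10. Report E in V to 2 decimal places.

+0.45 V

Pb²⁺/Pb is reduced (cathode, E° = −0.132 V) and Cr³⁺/Cr²⁺ is oxidized (anode).
The standard potential is −0.132 − (−0.402) = +0.270 V and the balanced reaction transfers n = 2 electrons.
The balanced reaction is Pb²⁺(aq) + 2 Cr²⁺(aq) → Pb(s) + 2 Cr³⁺(aq), so Q = [Cr³⁺(aq)]^2 / ([Pb²⁺(aq)]·[Cr²⁺(aq)]^2) = 6.22×10^−7 and log Q = −6.206.
Applying E = E° − (RT ln10/nF)·log Q gives +0.270 − (0.0592/2)(−6.206) = +0.45 V.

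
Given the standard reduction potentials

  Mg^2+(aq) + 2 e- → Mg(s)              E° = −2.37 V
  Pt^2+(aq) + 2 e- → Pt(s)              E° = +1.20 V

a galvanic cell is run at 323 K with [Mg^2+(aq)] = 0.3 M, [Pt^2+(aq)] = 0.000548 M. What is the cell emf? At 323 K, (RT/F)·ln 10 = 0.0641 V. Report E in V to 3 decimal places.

The Pt²⁺/Pt couple has the more positive E°, so it is the cathode; Mg²⁺/Mg is the anode.
E°cell = E°cat − E°an = +1.20 − (−2.37) = +3.57 V; n = 2.
Balancing gives Pt^2+(aq) + Mg(s) → Pt(s) + Mg^2+(aq); hence Q = [Mg^2+(aq)] / [Pt^2+(aq)] = 547 (log Q = 2.738).
By the Nernst equation, E = +3.57 − (0.0641/2)·(2.738) = +3.482 V.

+3.482 V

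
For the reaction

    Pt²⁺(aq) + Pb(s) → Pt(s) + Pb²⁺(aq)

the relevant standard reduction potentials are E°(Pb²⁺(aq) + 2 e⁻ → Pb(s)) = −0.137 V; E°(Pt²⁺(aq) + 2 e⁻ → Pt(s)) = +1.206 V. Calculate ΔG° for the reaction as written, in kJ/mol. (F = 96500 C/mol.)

−259 kJ/mol

In the reaction as written Pt²⁺(aq) is reduced, so the Pt²⁺/Pt couple is the cathode and Pb²⁺/Pb is the anode.
E°cell = +1.206 − (−0.137) = +1.343 V; balancing electrons gives n = 2.
ΔG° = −nFE°cell = −(2)(96500)(+1.343) J/mol = −259 kJ/mol.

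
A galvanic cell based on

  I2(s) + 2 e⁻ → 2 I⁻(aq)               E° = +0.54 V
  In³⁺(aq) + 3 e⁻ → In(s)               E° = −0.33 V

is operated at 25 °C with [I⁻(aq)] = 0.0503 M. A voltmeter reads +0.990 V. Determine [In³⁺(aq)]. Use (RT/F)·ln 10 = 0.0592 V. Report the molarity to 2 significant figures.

0.0065 M

I₂/I⁻ is the cathode (higher E°); E°cell = +0.54 − (−0.33) = +0.87 V with n = 6.
Rearranging E = E° − (0.0592/n)·log Q gives log Q = 6(+0.87 − (+0.990))/0.0592 = −12.162.
The balanced reaction is 3 I2(s) + 2 In(s) → 6 I⁻(aq) + 2 In³⁺(aq), so Q = [I⁻(aq)]^6·[In³⁺(aq)]^2.
Substituting the known concentrations and solving, log [In³⁺(aq)] = −2.186 and [In³⁺(aq)] = 0.0065 M.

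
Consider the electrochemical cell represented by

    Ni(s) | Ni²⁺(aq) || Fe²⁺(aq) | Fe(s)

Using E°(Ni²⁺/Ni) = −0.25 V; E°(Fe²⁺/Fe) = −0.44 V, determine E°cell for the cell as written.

−0.19 V

By convention the left-hand electrode in cell notation is the anode (oxidation) and the right-hand electrode is the cathode (reduction).
E°cell = E°(right) − E°(left) = −0.44 − (−0.25) = −0.19 V.
The negative sign shows that, as written, the cell would require an external voltage to drive the reaction.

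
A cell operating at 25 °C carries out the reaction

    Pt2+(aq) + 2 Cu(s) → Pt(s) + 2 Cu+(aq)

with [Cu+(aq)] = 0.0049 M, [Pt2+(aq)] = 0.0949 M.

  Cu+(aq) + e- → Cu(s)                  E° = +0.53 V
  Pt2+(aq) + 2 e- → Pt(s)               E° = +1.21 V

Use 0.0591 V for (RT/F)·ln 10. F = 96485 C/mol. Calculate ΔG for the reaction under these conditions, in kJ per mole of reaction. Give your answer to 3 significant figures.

−152 kJ/mol

With Pt²⁺/Pt reduced at the cathode, E°cell = +1.21 − (+0.53) = +0.68 V and n = 2.
Q = [Cu+(aq)]^2 / [Pt2+(aq)] = 0.000253, so log Q = −3.597 and E = +0.68 − (0.0591/2)(−3.597) = +0.7863 V.
Then ΔG = −nFE = −2 × 96485 × +0.7863 J/mol = −152 kJ/mol.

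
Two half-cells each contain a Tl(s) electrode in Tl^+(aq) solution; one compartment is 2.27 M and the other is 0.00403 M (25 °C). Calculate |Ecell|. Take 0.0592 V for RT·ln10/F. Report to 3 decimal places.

For a concentration cell E°cell = 0, since both electrodes use the same couple.
The compartment with the higher Tl^+(aq) concentration (2.27 M) acts as the cathode; ions are reduced there and produced at the dilute (0.00403 M) anode.
With n = 1, Ecell = −(0.0592/1)·log([dilute]/[conc]) = −(0.0592/1)·log(0.00403/2.27) = +0.163 V.

0.163 V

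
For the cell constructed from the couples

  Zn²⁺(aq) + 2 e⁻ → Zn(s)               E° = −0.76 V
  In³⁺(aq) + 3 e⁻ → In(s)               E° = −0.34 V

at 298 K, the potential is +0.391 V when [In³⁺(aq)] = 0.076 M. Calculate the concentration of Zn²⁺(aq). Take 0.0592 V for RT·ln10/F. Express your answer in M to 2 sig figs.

In³⁺/In is the cathode (higher E°); E°cell = −0.34 − (−0.76) = +0.42 V with n = 6.
Since E = E° − (0.0592/n)·log Q, log Q = n(E° − E)/0.0592 = 2.939.
For 2 In³⁺(aq) + 3 Zn(s) → 2 In(s) + 3 Zn²⁺(aq), the reaction quotient is Q = [Zn²⁺(aq)]^3 / [In³⁺(aq)]^2.
Substituting the known concentrations and solving, log [Zn²⁺(aq)] = 0.234 and [Zn²⁺(aq)] = 1.7 M.

1.7 M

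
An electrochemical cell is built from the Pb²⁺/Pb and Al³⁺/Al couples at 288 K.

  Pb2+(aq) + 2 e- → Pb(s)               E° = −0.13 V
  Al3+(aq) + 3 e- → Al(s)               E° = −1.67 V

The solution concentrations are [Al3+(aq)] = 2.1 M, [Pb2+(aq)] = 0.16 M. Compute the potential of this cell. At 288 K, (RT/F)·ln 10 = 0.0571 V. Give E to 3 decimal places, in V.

+1.511 V

Pb²⁺/Pb is reduced (cathode, E° = −0.13 V) and Al³⁺/Al is oxidized (anode).
E°cell = −0.13 − (−1.67) = +1.54 V, with n = 6 electrons transferred.
The balanced reaction is 3 Pb2+(aq) + 2 Al(s) → 3 Pb(s) + 2 Al3+(aq), so Q = [Al3+(aq)]^2 / [Pb2+(aq)]^3 = 1.08×10^3 and log Q = 3.032.
E = E° − (0.0571/n)·log Q = +1.54 − (0.0571/6)(3.032) = +1.511 V.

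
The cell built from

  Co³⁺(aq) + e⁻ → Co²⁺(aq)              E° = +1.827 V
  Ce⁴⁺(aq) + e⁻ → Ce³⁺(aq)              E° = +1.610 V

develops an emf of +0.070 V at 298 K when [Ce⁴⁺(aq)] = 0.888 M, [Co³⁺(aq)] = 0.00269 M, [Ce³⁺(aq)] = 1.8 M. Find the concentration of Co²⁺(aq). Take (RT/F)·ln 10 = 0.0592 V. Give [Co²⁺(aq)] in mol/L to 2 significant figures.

Co³⁺/Co²⁺ is the cathode (higher E°); E°cell = +1.827 − (+1.610) = +0.217 V with n = 1.
Since E = E° − (0.0592/n)·log Q, log Q = n(E° − E)/0.0592 = 2.483.
For Co³⁺(aq) + Ce³⁺(aq) → Co²⁺(aq) + Ce⁴⁺(aq), the reaction quotient is Q = ([Co²⁺(aq)]·[Ce⁴⁺(aq)]) / ([Co³⁺(aq)]·[Ce³⁺(aq)]).
Isolating [Co²⁺(aq)] in Q = 10^{2.483} yields log [Co²⁺(aq)] = 0.220, i.e. 1.7 M.

1.7 M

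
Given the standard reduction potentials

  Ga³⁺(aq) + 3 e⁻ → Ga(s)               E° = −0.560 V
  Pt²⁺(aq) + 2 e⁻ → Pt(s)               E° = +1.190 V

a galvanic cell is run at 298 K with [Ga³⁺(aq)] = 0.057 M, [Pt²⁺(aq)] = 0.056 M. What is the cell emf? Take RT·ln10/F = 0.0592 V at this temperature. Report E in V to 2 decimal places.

+1.74 V

Since E°(Pt²⁺/Pt) > E°(Ga³⁺/Ga), Pt²⁺/Pt serves as the cathode.
E°cell = +1.190 − (−0.560) = +1.750 V, with n = 6 electrons transferred.
Balancing gives 3 Pt²⁺(aq) + 2 Ga(s) → 3 Pt(s) + 2 Ga³⁺(aq); hence Q = [Ga³⁺(aq)]^2 / [Pt²⁺(aq)]^3 = 18.5 (log Q = 1.267).
Applying E = E° − (RT ln10/nF)·log Q gives +1.750 − (0.0592/6)(1.267) = +1.74 V.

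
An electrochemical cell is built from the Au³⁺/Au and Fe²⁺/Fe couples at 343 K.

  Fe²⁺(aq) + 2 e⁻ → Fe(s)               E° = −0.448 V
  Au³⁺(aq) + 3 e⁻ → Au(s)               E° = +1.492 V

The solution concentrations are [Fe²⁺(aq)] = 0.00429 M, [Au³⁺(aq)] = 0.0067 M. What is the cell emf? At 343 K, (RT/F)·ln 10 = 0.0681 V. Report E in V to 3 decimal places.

Au³⁺/Au is reduced (cathode, E° = +1.492 V) and Fe²⁺/Fe is oxidized (anode).
The standard potential is +1.492 − (−0.448) = +1.940 V and the balanced reaction transfers n = 6 electrons.
Balancing gives 2 Au³⁺(aq) + 3 Fe(s) → 2 Au(s) + 3 Fe²⁺(aq); hence Q = [Fe²⁺(aq)]^3 / [Au³⁺(aq)]^2 = 0.00176 (log Q = −2.755).
Applying E = E° − (RT ln10/nF)·log Q gives +1.940 − (0.0681/6)(−2.755) = +1.971 V.

+1.971 V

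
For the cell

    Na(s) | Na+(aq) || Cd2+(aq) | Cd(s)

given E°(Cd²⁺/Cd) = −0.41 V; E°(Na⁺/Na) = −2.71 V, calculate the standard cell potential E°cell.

+2.30 V

By convention the left-hand electrode in cell notation is the anode (oxidation) and the right-hand electrode is the cathode (reduction).
E°cell = E°(right) − E°(left) = −0.41 − (−2.71) = +2.30 V.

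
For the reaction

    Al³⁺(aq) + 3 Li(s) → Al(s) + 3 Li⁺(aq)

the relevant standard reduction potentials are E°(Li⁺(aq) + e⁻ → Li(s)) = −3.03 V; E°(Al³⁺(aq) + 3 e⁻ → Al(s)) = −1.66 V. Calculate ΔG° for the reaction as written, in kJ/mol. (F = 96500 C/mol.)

In the reaction as written Al³⁺(aq) is reduced, so the Al³⁺/Al couple is the cathode and Li⁺/Li is the anode.
E°cell = −1.66 − (−3.03) = +1.37 V; balancing electrons gives n = 3.
ΔG° = −nFE°cell = −(3)(96500)(+1.37) J/mol = −397 kJ/mol.

−397 kJ/mol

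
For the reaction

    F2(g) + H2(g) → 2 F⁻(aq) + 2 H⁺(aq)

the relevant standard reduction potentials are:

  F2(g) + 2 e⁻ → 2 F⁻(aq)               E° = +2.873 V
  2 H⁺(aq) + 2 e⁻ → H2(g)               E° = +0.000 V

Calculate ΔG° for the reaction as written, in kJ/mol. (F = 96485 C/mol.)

−554 kJ/mol

In the reaction as written F2(g) is reduced, so the F₂/F⁻ couple is the cathode and 2H⁺/H₂ is the anode.
E°cell = +2.873 − (+0.000) = +2.873 V; balancing electrons gives n = 2.
ΔG° = −nFE°cell = −(2)(96485)(+2.873) J/mol = −554 kJ/mol.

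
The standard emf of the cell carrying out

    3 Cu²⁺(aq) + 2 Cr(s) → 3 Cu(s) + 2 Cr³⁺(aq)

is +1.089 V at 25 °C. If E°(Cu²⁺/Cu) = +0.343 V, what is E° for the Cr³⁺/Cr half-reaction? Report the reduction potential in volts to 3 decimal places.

In the reaction as written the Cu²⁺/Cu couple is reduced (cathode) and Cr³⁺/Cr is oxidized (anode), so E°cell = E°(Cu²⁺/Cu) − E°(Cr³⁺/Cr).
E°(Cr³⁺/Cr) = E°(cathode) − E°cell = +0.343 − (+1.089) = −0.746 V.

−0.746 V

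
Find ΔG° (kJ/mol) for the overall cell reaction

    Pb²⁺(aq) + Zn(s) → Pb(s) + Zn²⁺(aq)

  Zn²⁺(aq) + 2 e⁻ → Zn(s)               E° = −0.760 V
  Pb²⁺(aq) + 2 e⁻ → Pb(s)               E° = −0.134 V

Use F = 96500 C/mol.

−121 kJ/mol

In the reaction as written Pb²⁺(aq) is reduced, so the Pb²⁺/Pb couple is the cathode and Zn²⁺/Zn is the anode.
E°cell = −0.134 − (−0.760) = +0.626 V; balancing electrons gives n = 2.
ΔG° = −nFE°cell = −(2)(96500)(+0.626) J/mol = −121 kJ/mol.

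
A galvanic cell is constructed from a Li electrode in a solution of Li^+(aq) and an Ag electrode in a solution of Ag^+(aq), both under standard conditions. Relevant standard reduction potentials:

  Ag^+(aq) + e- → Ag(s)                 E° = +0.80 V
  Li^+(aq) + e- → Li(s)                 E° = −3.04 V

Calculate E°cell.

+3.84 V

The Ag⁺/Ag couple has the higher E°, so Ag ion is reduced (cathode) and Li is oxidized (anode).
E°cell = E°(cathode) − E°(anode) = +0.80 − (−3.04) = +3.84 V.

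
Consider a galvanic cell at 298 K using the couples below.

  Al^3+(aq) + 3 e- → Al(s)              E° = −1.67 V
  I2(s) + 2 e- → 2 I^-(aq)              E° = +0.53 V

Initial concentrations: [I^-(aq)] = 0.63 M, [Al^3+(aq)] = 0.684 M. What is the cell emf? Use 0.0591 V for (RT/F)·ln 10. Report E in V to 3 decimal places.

+2.215 V

The I₂/I⁻ couple has the more positive E°, so it is the cathode; Al³⁺/Al is the anode.
E°cell = +0.53 − (−1.67) = +2.20 V, with n = 6 electrons transferred.
The balanced reaction is 3 I2(s) + 2 Al(s) → 6 I^-(aq) + 2 Al^3+(aq), so Q = [I^-(aq)]^6·[Al^3+(aq)]^2 = 0.0293 and log Q = −1.534.
Applying E = E° − (RT ln10/nF)·log Q gives +2.20 − (0.0591/6)(−1.534) = +2.215 V.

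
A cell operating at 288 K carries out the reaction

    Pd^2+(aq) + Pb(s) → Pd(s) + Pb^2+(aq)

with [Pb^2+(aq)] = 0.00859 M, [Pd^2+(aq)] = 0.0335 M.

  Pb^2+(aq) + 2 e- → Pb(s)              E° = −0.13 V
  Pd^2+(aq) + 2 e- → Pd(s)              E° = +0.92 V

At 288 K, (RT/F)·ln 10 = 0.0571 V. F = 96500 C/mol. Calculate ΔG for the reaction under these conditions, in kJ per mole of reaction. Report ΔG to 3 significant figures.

−206 kJ/mol

The standard cell potential is +0.92 − (−0.13) = +1.05 V, with n = 2 electrons in the balanced equation.
Q = [Pb^2+(aq)] / [Pd^2+(aq)] = 0.256, so log Q = −0.591 and E = +1.05 − (0.0571/2)(−0.591) = +1.0669 V.
Finally ΔG = −nFE = −(2)(96500 C/mol)(+1.0669 V) = −206 kJ/mol.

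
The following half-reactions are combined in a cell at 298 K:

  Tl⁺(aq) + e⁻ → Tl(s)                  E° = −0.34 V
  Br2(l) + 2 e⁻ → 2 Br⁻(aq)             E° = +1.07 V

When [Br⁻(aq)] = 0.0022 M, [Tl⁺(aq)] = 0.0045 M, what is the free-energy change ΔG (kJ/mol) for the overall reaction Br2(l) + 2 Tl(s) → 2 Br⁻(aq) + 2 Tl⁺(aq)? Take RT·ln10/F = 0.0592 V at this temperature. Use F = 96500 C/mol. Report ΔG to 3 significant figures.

−329 kJ/mol

E°cell = +1.07 − (−0.34) = +1.41 V; the balanced reaction transfers n = 2 electrons.
Here Q = [Br⁻(aq)]^2·[Tl⁺(aq)]^2 = 9.8×10^−11 (log Q = −10.009), giving E = +1.41 − (0.0592/2)·(−10.009) = +1.7063 V.
Finally ΔG = −nFE = −(2)(96500 C/mol)(+1.7063 V) = −329 kJ/mol.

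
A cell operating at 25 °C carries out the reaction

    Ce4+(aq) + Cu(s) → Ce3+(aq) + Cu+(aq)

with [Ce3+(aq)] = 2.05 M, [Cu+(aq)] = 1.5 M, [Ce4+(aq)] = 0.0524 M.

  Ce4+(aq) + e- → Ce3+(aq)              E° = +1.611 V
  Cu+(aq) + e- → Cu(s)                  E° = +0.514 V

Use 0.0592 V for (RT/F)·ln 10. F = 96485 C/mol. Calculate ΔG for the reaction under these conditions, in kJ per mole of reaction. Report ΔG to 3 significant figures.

−95.7 kJ/mol

The standard cell potential is +1.611 − (+0.514) = +1.097 V, with n = 1 electron in the balanced equation.
Here Q = ([Ce3+(aq)]·[Cu+(aq)]) / [Ce4+(aq)] = 58.7 (log Q = 1.769), giving E = +1.097 − (0.0592/1)·(1.769) = +0.9923 V.
ΔG = −nFE = −(1)(96485)(+0.9923) J/mol = −95.7 kJ/mol.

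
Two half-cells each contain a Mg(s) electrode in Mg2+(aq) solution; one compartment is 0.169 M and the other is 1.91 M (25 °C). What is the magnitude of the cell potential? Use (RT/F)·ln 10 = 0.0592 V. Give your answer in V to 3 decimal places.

For a concentration cell E°cell = 0, since both electrodes use the same couple.
The compartment with the higher Mg2+(aq) concentration (1.91 M) acts as the cathode; ions are reduced there and produced at the dilute (0.169 M) anode.
With n = 2, Ecell = −(0.0592/2)·log([dilute]/[conc]) = −(0.0592/2)·log(0.169/1.91) = +0.031 V.

0.031 V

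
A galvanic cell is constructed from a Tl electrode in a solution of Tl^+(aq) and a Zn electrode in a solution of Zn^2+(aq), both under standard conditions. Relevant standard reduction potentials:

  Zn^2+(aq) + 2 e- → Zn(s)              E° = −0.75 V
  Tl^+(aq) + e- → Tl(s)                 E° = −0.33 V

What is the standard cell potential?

+0.42 V

Of the two couples in this cell, the one with the more positive reduction potential is reduced at the cathode: here that is Tl⁺/Tl (−0.33 V); Zn²⁺/Zn (−0.75 V) is the anode.
E°cell = E°(cathode) − E°(anode) = −0.33 − (−0.75) = +0.42 V.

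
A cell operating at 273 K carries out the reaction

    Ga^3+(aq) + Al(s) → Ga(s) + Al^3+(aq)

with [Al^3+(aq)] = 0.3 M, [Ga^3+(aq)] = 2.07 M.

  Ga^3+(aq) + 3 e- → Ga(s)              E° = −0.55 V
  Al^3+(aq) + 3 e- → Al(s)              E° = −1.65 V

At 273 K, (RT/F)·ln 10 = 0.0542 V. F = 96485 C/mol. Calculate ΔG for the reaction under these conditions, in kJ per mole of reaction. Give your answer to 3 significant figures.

The standard cell potential is −0.55 − (−1.65) = +1.10 V, with n = 3 electrons in the balanced equation.
Here Q = [Al^3+(aq)] / [Ga^3+(aq)] = 0.145 (log Q = −0.839), giving E = +1.10 − (0.0542/3)·(−0.839) = +1.1152 V.
Finally ΔG = −nFE = −(3)(96485 C/mol)(+1.1152 V) = −323 kJ/mol.

−323 kJ/mol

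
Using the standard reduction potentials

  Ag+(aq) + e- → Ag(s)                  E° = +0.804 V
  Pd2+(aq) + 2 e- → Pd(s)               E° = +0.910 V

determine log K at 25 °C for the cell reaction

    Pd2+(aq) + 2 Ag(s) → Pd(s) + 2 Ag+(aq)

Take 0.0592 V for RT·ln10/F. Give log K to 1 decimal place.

log K = 3.6

The Pd²⁺/Pd couple is reduced (cathode); E°cell = +0.910 − (+0.804) = +0.106 V with n = 2.
At equilibrium E = 0, so log K = nE°cell / 0.0592 = (2)(+0.106) / 0.0592 = 3.6.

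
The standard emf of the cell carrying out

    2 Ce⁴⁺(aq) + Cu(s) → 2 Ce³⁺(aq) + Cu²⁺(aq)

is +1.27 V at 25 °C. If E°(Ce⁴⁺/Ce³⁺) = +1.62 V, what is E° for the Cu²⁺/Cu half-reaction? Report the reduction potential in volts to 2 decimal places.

In the reaction as written the Ce⁴⁺/Ce³⁺ couple is reduced (cathode) and Cu²⁺/Cu is oxidized (anode), so E°cell = E°(Ce⁴⁺/Ce³⁺) − E°(Cu²⁺/Cu).
E°(Cu²⁺/Cu) = E°(cathode) − E°cell = +1.62 − (+1.27) = +0.35 V.

+0.35 V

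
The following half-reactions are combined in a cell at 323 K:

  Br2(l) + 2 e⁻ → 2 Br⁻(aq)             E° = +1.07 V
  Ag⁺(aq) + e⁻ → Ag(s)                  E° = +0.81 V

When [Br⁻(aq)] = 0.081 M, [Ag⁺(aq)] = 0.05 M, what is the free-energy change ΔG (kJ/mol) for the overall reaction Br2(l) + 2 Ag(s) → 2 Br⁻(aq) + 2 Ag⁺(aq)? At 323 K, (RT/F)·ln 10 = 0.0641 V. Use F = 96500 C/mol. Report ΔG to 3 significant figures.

−79.8 kJ/mol

The standard cell potential is +1.07 − (+0.81) = +0.26 V, with n = 2 electrons in the balanced equation.
Here Q = [Br⁻(aq)]^2·[Ag⁺(aq)]^2 = 1.64×10^−5 (log Q = −4.785), giving E = +0.26 − (0.0641/2)·(−4.785) = +0.4134 V.
ΔG = −nFE = −(2)(96500)(+0.4134) J/mol = −79.8 kJ/mol.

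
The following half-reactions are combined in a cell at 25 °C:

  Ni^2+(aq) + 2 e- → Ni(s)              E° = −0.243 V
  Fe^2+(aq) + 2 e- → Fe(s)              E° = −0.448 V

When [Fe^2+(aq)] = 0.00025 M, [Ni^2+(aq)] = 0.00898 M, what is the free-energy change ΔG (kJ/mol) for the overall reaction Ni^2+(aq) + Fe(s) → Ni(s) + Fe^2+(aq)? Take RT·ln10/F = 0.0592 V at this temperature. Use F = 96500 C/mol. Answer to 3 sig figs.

−48.4 kJ/mol

E°cell = −0.243 − (−0.448) = +0.205 V; the balanced reaction transfers n = 2 electrons.
Here Q = [Fe^2+(aq)] / [Ni^2+(aq)] = 0.0278 (log Q = −1.555), giving E = +0.205 − (0.0592/2)·(−1.555) = +0.2510 V.
Finally ΔG = −nFE = −(2)(96500 C/mol)(+0.2510 V) = −48.4 kJ/mol.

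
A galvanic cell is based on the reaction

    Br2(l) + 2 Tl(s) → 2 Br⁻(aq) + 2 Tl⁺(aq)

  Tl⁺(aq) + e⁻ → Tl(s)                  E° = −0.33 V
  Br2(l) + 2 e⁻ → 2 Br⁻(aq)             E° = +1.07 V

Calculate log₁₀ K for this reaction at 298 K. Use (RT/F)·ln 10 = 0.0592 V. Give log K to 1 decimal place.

The Br₂/Br⁻ couple is reduced (cathode); E°cell = +1.07 − (−0.33) = +1.40 V with n = 2.
At equilibrium E = 0, so log K = nE°cell / 0.0592 = (2)(+1.40) / 0.0592 = 47.3.

log K = 47.3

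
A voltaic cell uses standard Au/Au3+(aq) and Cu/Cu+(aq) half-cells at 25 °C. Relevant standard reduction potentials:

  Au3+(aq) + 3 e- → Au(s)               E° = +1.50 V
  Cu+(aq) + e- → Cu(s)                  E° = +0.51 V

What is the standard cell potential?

+0.99 V

The Au³⁺/Au couple has the higher E°, so Au ion is reduced (cathode) and Cu is oxidized (anode).
E°cell = E°(cathode) − E°(anode) = +1.50 − (+0.51) = +0.99 V.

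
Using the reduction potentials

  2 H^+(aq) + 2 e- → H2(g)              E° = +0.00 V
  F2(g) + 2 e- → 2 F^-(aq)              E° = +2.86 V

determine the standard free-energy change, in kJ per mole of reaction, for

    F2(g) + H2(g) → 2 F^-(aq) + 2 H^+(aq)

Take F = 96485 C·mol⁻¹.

In the reaction as written F2(g) is reduced, so the F₂/F⁻ couple is the cathode and 2H⁺/H₂ is the anode.
E°cell = +2.86 − (+0.00) = +2.86 V; balancing electrons gives n = 2.
ΔG° = −nFE°cell = −(2)(96485)(+2.86) J/mol = −552 kJ/mol.

−552 kJ/mol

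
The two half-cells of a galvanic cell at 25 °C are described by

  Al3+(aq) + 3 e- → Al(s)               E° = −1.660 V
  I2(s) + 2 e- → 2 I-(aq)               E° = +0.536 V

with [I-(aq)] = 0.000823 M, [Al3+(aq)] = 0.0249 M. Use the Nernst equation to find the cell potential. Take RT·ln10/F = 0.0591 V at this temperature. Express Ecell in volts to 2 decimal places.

The I₂/I⁻ couple has the more positive E°, so it is the cathode; Al³⁺/Al is the anode.
The standard potential is +0.536 − (−1.660) = +2.196 V and the balanced reaction transfers n = 6 electrons.
For the overall reaction 3 I2(s) + 2 Al(s) → 6 I-(aq) + 2 Al3+(aq), Q = [I-(aq)]^6·[Al3+(aq)]^2 = 1.93×10^−22, giving log Q = −21.715.
By the Nernst equation, E = +2.196 − (0.0591/6)·(−21.715) = +2.41 V.

+2.41 V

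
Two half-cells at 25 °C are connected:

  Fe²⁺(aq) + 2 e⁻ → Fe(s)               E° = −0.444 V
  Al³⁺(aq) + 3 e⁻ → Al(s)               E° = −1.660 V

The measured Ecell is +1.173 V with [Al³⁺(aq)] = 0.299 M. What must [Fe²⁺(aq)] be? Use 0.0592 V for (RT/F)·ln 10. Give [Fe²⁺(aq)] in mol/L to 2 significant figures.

0.016 M

The Fe²⁺/Fe couple has the larger reduction potential, so it is the cathode: E°cell = −0.444 − (−1.660) = +1.216 V and n = 6.
Since E = E° − (0.0592/n)·log Q, log Q = n(E° − E)/0.0592 = 4.358.
Balancing electrons gives 3 Fe²⁺(aq) + 2 Al(s) → 3 Fe(s) + 2 Al³⁺(aq); thus Q = [Al³⁺(aq)]^2 / [Fe²⁺(aq)]^3.
Solving for the unknown gives log [Fe²⁺(aq)] = −1.802, so [Fe²⁺(aq)] ≈ 0.016 M.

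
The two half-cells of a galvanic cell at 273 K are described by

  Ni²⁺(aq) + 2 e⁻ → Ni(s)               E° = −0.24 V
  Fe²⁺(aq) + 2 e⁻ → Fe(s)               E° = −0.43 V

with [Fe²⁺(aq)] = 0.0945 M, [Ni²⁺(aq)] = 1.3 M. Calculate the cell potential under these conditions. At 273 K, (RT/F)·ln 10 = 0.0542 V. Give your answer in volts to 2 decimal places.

Ni²⁺/Ni is reduced (cathode, E° = −0.24 V) and Fe²⁺/Fe is oxidized (anode).
The standard potential is −0.24 − (−0.43) = +0.19 V and the balanced reaction transfers n = 2 electrons.
Balancing gives Ni²⁺(aq) + Fe(s) → Ni(s) + Fe²⁺(aq); hence Q = [Fe²⁺(aq)] / [Ni²⁺(aq)] = 0.0727 (log Q = −1.139).
E = E° − (0.0542/n)·log Q = +0.19 − (0.0542/2)(−1.139) = +0.22 V.

+0.22 V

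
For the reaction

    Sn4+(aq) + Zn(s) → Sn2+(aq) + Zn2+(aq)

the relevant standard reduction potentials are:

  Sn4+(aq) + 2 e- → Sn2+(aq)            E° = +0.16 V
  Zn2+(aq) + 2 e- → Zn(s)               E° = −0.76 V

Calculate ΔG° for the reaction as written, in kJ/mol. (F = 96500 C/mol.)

In the reaction as written Sn4+(aq) is reduced, so the Sn⁴⁺/Sn²⁺ couple is the cathode and Zn²⁺/Zn is the anode.
E°cell = +0.16 − (−0.76) = +0.92 V; balancing electrons gives n = 2.
ΔG° = −nFE°cell = −(2)(96500)(+0.92) J/mol = −178 kJ/mol.

−178 kJ/mol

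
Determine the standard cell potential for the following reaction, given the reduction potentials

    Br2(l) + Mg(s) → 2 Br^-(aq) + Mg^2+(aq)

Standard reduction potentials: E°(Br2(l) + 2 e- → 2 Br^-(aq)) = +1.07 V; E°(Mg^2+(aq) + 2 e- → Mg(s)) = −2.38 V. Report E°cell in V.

+3.45 V

In the reaction as written, Br2(l) is reduced (cathode) and Mg^2+(aq) is produced by oxidation at the anode.
E°cell = E°(cathode) − E°(anode) = +1.07 − (−2.38) = +3.45 V.
The positive value indicates the reaction is spontaneous as written.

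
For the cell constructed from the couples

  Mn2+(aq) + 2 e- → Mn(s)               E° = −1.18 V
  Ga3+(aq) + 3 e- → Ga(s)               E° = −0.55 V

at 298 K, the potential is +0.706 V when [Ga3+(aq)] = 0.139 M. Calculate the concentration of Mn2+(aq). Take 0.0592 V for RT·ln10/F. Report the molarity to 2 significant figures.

0.00073 M

The Ga³⁺/Ga couple has the larger reduction potential, so it is the cathode: E°cell = −0.55 − (−1.18) = +0.63 V and n = 6.
Rearranging E = E° − (0.0592/n)·log Q gives log Q = 6(+0.63 − (+0.706))/0.0592 = −7.703.
For 2 Ga3+(aq) + 3 Mn(s) → 2 Ga(s) + 3 Mn2+(aq), the reaction quotient is Q = [Mn2+(aq)]^3 / [Ga3+(aq)]^2.
Solving for the unknown gives log [Mn2+(aq)] = −3.139, so [Mn2+(aq)] ≈ 0.00073 M.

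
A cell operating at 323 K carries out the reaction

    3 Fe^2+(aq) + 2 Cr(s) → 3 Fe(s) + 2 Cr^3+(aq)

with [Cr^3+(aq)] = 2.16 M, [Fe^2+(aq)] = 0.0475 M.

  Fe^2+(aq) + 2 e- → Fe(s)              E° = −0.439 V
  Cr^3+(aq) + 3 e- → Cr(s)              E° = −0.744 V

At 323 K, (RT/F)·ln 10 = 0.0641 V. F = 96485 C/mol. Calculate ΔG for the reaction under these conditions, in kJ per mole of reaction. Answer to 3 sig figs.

E°cell = −0.439 − (−0.744) = +0.305 V; the balanced reaction transfers n = 6 electrons.
Here Q = [Cr^3+(aq)]^2 / [Fe^2+(aq)]^3 = 4.35×10^4 (log Q = 4.639), giving E = +0.305 − (0.0641/6)·(4.639) = +0.2554 V.
ΔG = −nFE = −(6)(96485)(+0.2554) J/mol = −148 kJ/mol.

−148 kJ/mol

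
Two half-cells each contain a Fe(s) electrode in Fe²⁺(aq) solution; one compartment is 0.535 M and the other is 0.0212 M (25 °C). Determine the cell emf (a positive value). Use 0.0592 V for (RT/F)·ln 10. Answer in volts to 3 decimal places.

0.041 V

For a concentration cell E°cell = 0, since both electrodes use the same couple.
The compartment with the higher Fe²⁺(aq) concentration (0.535 M) acts as the cathode; ions are reduced there and produced at the dilute (0.0212 M) anode.
With n = 2, Ecell = −(0.0592/2)·log([dilute]/[conc]) = −(0.0592/2)·log(0.0212/0.535) = +0.041 V.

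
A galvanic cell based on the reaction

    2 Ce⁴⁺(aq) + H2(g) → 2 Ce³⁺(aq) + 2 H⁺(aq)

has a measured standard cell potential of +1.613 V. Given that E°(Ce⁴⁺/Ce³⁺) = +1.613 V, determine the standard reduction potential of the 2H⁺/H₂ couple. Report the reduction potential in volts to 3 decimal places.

In the reaction as written the Ce⁴⁺/Ce³⁺ couple is reduced (cathode) and 2H⁺/H₂ is oxidized (anode), so E°cell = E°(Ce⁴⁺/Ce³⁺) − E°(2H⁺/H₂).
E°(2H⁺/H₂) = E°(cathode) − E°cell = +1.613 − (+1.613) = +0.000 V.

+0.000 V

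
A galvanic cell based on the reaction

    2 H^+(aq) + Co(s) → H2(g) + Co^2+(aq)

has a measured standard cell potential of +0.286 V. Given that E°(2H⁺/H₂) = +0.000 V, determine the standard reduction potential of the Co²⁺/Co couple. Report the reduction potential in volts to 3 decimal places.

In the reaction as written the 2H⁺/H₂ couple is reduced (cathode) and Co²⁺/Co is oxidized (anode), so E°cell = E°(2H⁺/H₂) − E°(Co²⁺/Co).
E°(Co²⁺/Co) = E°(cathode) − E°cell = +0.000 − (+0.286) = −0.286 V.

−0.286 V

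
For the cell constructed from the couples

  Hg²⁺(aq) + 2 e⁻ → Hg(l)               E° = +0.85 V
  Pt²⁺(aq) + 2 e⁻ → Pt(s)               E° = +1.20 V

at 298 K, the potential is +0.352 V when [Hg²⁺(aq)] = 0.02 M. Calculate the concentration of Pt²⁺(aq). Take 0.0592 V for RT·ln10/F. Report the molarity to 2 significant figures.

Pt²⁺/Pt is the cathode (higher E°); E°cell = +1.20 − (+0.85) = +0.35 V with n = 2.
Rearranging E = E° − (0.0592/n)·log Q gives log Q = 2(+0.35 − (+0.352))/0.0592 = −0.068.
Balancing electrons gives Pt²⁺(aq) + Hg(l) → Pt(s) + Hg²⁺(aq); thus Q = [Hg²⁺(aq)] / [Pt²⁺(aq)].
Substituting the known concentrations and solving, log [Pt²⁺(aq)] = −1.631 and [Pt²⁺(aq)] = 0.023 M.

0.023 M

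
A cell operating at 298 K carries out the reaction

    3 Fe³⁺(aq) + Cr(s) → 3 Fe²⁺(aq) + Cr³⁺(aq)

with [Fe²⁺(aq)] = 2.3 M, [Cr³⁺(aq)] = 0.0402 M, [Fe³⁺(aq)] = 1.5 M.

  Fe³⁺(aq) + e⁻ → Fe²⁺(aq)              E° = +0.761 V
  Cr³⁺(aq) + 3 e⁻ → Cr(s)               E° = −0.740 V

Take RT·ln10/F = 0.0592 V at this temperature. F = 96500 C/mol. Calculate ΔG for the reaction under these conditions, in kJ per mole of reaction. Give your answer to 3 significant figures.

The standard cell potential is +0.761 − (−0.740) = +1.501 V, with n = 3 electrons in the balanced equation.
Here Q = ([Fe²⁺(aq)]^3·[Cr³⁺(aq)]) / [Fe³⁺(aq)]^3 = 0.145 (log Q = −0.839), giving E = +1.501 − (0.0592/3)·(−0.839) = +1.5176 V.
Finally ΔG = −nFE = −(3)(96500 C/mol)(+1.5176 V) = −439 kJ/mol.

−439 kJ/mol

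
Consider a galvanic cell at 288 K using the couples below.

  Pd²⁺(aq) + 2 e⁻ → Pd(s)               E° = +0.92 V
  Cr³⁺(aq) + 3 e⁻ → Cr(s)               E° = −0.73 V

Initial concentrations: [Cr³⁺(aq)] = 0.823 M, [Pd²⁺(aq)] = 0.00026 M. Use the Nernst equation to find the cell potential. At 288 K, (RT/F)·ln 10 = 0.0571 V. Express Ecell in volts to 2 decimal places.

The Pd²⁺/Pd couple has the more positive E°, so it is the cathode; Cr³⁺/Cr is the anode.
E°cell = +0.92 − (−0.73) = +1.65 V, with n = 6 electrons transferred.
For the overall reaction 3 Pd²⁺(aq) + 2 Cr(s) → 3 Pd(s) + 2 Cr³⁺(aq), Q = [Cr³⁺(aq)]^2 / [Pd²⁺(aq)]^3 = 3.85×10^10, giving log Q = 10.586.
E = E° − (0.0571/n)·log Q = +1.65 − (0.0571/6)(10.586) = +1.55 V.

+1.55 V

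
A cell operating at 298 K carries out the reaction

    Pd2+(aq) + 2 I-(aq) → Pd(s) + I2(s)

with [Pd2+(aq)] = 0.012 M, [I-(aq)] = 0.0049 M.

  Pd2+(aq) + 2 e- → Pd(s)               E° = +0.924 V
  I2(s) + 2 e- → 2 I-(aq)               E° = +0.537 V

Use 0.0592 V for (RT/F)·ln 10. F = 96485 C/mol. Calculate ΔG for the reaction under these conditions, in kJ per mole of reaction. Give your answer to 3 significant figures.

−37.3 kJ/mol

E°cell = +0.924 − (+0.537) = +0.387 V; the balanced reaction transfers n = 2 electrons.
Q = 1 / ([Pd2+(aq)]·[I-(aq)]^2) = 3.47×10^6, so log Q = 6.540 and E = +0.387 − (0.0592/2)(6.540) = +0.1934 V.
ΔG = −nFE = −(2)(96485)(+0.1934) J/mol = −37.3 kJ/mol.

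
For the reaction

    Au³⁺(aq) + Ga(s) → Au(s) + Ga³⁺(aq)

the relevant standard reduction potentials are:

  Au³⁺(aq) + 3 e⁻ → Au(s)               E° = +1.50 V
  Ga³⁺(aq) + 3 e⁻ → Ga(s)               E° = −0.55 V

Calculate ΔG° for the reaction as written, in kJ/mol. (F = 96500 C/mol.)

In the reaction as written Au³⁺(aq) is reduced, so the Au³⁺/Au couple is the cathode and Ga³⁺/Ga is the anode.
E°cell = +1.50 − (−0.55) = +2.05 V; balancing electrons gives n = 3.
ΔG° = −nFE°cell = −(3)(96500)(+2.05) J/mol = −593 kJ/mol.

−593 kJ/mol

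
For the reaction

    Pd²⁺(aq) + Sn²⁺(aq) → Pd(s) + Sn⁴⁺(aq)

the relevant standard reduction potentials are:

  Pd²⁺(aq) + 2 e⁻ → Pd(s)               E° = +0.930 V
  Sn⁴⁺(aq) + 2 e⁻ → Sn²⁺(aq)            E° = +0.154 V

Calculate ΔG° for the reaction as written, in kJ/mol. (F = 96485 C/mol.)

In the reaction as written Pd²⁺(aq) is reduced, so the Pd²⁺/Pd couple is the cathode and Sn⁴⁺/Sn²⁺ is the anode.
E°cell = +0.930 − (+0.154) = +0.776 V; balancing electrons gives n = 2.
ΔG° = −nFE°cell = −(2)(96485)(+0.776) J/mol = −150 kJ/mol.

−150 kJ/mol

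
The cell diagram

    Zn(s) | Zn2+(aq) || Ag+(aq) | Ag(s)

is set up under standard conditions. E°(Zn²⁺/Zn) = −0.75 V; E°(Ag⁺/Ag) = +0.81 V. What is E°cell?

By convention the left-hand electrode in cell notation is the anode (oxidation) and the right-hand electrode is the cathode (reduction).
E°cell = E°(right) − E°(left) = +0.81 − (−0.75) = +1.56 V.

+1.56 V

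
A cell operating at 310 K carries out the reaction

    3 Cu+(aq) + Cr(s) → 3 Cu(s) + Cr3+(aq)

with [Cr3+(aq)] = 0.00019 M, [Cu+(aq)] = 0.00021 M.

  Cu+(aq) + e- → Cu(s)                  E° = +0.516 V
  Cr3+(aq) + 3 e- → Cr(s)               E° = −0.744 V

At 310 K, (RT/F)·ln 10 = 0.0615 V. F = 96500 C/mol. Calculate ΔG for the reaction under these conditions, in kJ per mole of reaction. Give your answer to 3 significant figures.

−321 kJ/mol

E°cell = +0.516 − (−0.744) = +1.260 V; the balanced reaction transfers n = 3 electrons.
Q = [Cr3+(aq)] / [Cu+(aq)]^3 = 2.05×10^7, so log Q = 7.312 and E = +1.260 − (0.0615/3)(7.312) = +1.1101 V.
ΔG = −nFE = −(3)(96500)(+1.1101) J/mol = −321 kJ/mol.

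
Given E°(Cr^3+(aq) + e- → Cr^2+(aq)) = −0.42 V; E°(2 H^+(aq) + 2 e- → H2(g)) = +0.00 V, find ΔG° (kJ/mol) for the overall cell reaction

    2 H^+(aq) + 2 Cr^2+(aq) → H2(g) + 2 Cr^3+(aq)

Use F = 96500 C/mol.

In the reaction as written H^+(aq) is reduced, so the 2H⁺/H₂ couple is the cathode and Cr³⁺/Cr²⁺ is the anode.
E°cell = +0.00 − (−0.42) = +0.42 V; balancing electrons gives n = 2.
ΔG° = −nFE°cell = −(2)(96500)(+0.42) J/mol = −81.1 kJ/mol.

−81.1 kJ/mol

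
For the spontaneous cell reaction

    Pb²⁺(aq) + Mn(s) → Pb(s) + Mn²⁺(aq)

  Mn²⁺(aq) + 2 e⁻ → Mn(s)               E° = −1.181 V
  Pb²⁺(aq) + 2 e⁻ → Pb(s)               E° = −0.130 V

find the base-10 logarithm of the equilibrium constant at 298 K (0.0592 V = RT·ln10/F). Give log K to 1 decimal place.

log K = 35.5

The Pb²⁺/Pb couple is reduced (cathode); E°cell = −0.130 − (−1.181) = +1.051 V with n = 2.
At equilibrium E = 0, so log K = nE°cell / 0.0592 = (2)(+1.051) / 0.0592 = 35.5.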